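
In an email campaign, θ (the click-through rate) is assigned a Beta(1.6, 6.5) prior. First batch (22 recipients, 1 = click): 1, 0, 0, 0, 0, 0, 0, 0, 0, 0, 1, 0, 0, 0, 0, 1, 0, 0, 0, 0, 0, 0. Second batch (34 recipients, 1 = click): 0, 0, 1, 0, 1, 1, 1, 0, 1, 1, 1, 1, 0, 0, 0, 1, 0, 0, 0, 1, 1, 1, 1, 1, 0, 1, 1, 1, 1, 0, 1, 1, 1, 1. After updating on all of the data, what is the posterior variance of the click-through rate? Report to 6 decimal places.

0.003729

The Beta prior is conjugate to a Binomial/Bernoulli likelihood; the update adds successes to α and failures to β.
After batch 1: Beta(1.6+3, 6.5+19) = Beta(4.6, 25.5).
After batch 2: Beta(4.6+22, 25.5+12) = Beta(26.6, 37.5).
Var = αβ/((α+β)²(α+β+1)) = 26.6·37.5/(64.1²·65.1) = 0.003729.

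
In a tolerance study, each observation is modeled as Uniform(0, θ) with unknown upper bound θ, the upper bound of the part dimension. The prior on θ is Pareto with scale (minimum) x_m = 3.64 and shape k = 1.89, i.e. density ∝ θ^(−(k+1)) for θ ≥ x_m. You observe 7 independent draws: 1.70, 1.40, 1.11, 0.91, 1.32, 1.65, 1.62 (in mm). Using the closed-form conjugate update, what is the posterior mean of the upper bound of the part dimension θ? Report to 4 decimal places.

4.1013

A Pareto(scale x_m, shape k) prior on the upper bound θ of Uniform(0, θ) is conjugate: posterior is Pareto(max(x_m, max xᵢ), k + n).
Sample maximum = 1.70; prior scale x_m = 3.64 → posterior scale = max = 3.64.
Posterior shape = 1.89 + 7 = 8.89.
E[θ|data] = k·x_m/(k−1) = 8.89·3.64/7.89 = 4.1013.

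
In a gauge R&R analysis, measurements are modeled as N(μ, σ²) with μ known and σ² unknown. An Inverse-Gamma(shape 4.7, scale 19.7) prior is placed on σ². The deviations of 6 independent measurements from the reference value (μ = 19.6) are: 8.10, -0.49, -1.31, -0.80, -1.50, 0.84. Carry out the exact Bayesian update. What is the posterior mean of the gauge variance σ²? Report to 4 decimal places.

With known mean μ and an Inverse-Gamma(α, β) prior on σ², the Normal likelihood is conjugate: posterior is Inv-Gamma(α + n/2, β + Σ(xᵢ−μ)²/2).
Σ(xᵢ−μ)² = (8.10)² + (-0.49)² + (-1.31)² + (-0.80)² + (-1.50)² + (0.84)² = 71.1618.
Posterior: Inv-Gamma(4.7 + 6/2, 19.7 + 71.1618/2) = Inv-Gamma(7.70, 55.28090).
E[σ²|data] = β/(α−1) = 55.28090/6.70 = 8.2509.

8.2509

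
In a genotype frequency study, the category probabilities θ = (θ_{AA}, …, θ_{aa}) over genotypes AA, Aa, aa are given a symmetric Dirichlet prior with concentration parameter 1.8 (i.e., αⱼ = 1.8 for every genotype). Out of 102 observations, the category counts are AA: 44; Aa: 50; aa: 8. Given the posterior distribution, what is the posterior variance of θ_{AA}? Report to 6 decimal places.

The Dirichlet prior is conjugate to the Multinomial likelihood: each posterior αⱼ = prior αⱼ + observed count nⱼ.
Posterior concentration: (45.8, 51.8, 9.8), total = 107.4.
Var[θ_j] = α_j(Σα−α_j)/((Σα)²(Σα+1)) = 45.8·61.6/(107.4²·108.4) = 0.002256.

0.002256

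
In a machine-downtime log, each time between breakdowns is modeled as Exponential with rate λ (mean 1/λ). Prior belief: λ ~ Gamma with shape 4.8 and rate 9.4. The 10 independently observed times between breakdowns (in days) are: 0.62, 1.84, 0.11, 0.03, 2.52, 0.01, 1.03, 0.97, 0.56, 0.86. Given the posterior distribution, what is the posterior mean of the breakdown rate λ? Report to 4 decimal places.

0.8245

With a Gamma(shape α, rate β) prior on the exponential rate λ, the posterior after n observations with total T = Σxᵢ is Gamma(α+n, β+T).
Sum of observations T = 8.55 days; n = 10.
Posterior: Gamma(4.8+10, 9.4+8.55) = Gamma(14.8, 17.95).
Posterior mean of λ = α/β = 14.8/17.95 = 0.8245.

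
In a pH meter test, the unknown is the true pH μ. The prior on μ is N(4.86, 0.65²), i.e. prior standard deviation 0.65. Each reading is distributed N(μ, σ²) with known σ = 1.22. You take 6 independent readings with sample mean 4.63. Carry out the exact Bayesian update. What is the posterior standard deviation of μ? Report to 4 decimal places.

For Normal data with known variance σ², a Normal(μ₀, σ₀²) prior on μ is conjugate. Posterior precision = 1/σ₀² + n/σ²; posterior mean is the precision-weighted average of μ₀ and x̄.
σ₀² = 0.65² = 0.4225, σ² = 1.22² = 1.4884; σ² + n·σ₀² = 1.4884 + 6·0.4225 = 4.0234.
Posterior precision = 1/σ₀² + n/σ² = 1/0.4225 + 6/1.4884 = (σ² + n·σ₀²)/(σ₀²σ²) = 4.0234/(0.4225·1.4884); posterior variance σₙ² = σ₀²σ²/(σ² + n·σ₀²) = 0.4225·1.4884/4.0234 = 0.156298.
Posterior SD = √σₙ² = √(0.4225·1.4884/4.0234) = 0.3953.

0.3953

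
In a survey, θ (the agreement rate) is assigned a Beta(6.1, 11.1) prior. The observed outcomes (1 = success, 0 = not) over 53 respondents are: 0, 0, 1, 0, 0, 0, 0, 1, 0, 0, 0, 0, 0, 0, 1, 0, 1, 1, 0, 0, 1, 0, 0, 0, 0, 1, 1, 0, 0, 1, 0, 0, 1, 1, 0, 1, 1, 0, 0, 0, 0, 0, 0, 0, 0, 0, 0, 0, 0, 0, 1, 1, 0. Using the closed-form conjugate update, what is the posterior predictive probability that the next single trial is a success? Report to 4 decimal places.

The Beta prior is conjugate to a Binomial/Bernoulli likelihood; the update adds successes to α and failures to β.
Posterior: Beta(α+k, β+n−k) = Beta(6.1+15, 11.1+38) = Beta(21.1, 49.1).
For a single future Bernoulli trial, P(success | data) = α/(α+β) = 0.3006.

0.3006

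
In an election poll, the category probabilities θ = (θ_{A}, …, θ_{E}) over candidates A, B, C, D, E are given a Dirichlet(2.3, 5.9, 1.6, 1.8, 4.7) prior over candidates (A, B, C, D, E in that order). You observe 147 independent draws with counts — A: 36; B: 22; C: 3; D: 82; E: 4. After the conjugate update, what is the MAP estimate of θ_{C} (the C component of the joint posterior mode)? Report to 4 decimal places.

0.0227

The Dirichlet prior is conjugate to the Multinomial likelihood: each posterior αⱼ = prior αⱼ + observed count nⱼ.
Posterior concentration: (38.3, 27.9, 4.6, 83.8, 8.7), total = 163.3.
Joint mode component: (α_{C}−1)/(Σα−K) = 3.6/158.3 = 0.0227.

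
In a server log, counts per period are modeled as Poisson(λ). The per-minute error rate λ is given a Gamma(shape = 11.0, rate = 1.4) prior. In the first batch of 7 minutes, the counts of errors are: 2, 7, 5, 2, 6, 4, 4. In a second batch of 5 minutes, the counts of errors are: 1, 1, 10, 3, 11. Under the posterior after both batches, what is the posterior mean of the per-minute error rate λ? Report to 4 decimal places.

5.0000

With a Gamma(shape α, rate β) prior, the Poisson likelihood is conjugate: the posterior is Gamma(α + ΣXᵢ, β + n).
Batch 1: sum of counts S = 30 over n = 7 minutes.
After batch 1: Gamma(α+S, β+n) = Gamma(11.0+30, 1.4+7) = Gamma(41.0, 8.4).
Batch 2: sum of counts S = 26 over n = 5 minutes.
After batch 2: Gamma(α+S, β+n) = Gamma(41.0+26, 8.4+5) = Gamma(67.0, 13.4).
Posterior mean = α/β = 67.0/13.4 = 5.0000.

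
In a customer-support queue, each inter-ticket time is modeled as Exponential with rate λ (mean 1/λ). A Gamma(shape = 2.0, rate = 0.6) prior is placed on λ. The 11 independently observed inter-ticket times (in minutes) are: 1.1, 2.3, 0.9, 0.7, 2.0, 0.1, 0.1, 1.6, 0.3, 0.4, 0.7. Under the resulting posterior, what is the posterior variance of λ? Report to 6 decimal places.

With a Gamma(shape α, rate β) prior on the exponential rate λ, the posterior after n observations with total T = Σxᵢ is Gamma(α+n, β+T).
Sum of observations T = 10.2 minutes; n = 11.
Posterior: Gamma(2.0+11, 0.6+10.2) = Gamma(13.0, 10.8).
Var = α/β² = 0.111454.

0.111454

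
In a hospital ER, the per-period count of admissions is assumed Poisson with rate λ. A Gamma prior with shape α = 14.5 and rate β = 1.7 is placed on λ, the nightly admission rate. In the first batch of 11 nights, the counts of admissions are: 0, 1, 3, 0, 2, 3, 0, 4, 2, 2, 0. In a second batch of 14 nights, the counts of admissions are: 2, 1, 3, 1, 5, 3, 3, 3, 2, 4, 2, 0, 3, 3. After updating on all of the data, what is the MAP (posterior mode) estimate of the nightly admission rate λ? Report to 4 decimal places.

2.4532

With a Gamma(shape α, rate β) prior, the Poisson likelihood is conjugate: the posterior is Gamma(α + ΣXᵢ, β + n).
Batch 1: sum of counts S = 17 over n = 11 nights.
After batch 1: Gamma(α+S, β+n) = Gamma(14.5+17, 1.7+11) = Gamma(31.5, 12.7).
Batch 2: sum of counts S = 35 over n = 14 nights.
After batch 2: Gamma(α+S, β+n) = Gamma(31.5+35, 12.7+14) = Gamma(66.5, 26.7).
Mode of Gamma(α,β) for α≥1 is (α−1)/β = 65.5/26.7 = 2.4532.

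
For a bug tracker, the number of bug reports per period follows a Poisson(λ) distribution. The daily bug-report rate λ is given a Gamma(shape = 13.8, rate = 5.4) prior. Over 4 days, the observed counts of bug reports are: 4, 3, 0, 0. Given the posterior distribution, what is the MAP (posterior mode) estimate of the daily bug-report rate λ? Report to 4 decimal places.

With a Gamma(shape α, rate β) prior, the Poisson likelihood is conjugate: the posterior is Gamma(α + ΣXᵢ, β + n).
Sum of counts S = 7 over n = 4 days.
Posterior: Gamma(α+S, β+n) = Gamma(13.8+7, 5.4+4) = Gamma(20.8, 9.4).
Mode of Gamma(α,β) for α≥1 is (α−1)/β = 19.8/9.4 = 2.1064.

2.1064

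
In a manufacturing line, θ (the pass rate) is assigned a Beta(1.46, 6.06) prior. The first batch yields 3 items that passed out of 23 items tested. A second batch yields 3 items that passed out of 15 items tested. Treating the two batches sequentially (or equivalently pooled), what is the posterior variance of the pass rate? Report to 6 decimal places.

0.002946

The Beta prior is conjugate to a Binomial/Bernoulli likelihood; the update adds successes to α and failures to β.
After batch 1: Beta(1.46+3, 6.06+20) = Beta(4.46, 26.06).
After batch 2: Beta(4.46+3, 26.06+12) = Beta(7.46, 38.06).
Var = αβ/((α+β)²(α+β+1)) = 7.46·38.06/(45.52²·46.52) = 0.002946.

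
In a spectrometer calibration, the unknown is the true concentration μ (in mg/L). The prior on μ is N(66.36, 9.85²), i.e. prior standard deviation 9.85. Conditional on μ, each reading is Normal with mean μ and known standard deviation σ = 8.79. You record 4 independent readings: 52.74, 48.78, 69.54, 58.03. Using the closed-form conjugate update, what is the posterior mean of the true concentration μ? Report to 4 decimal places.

58.7813

For Normal data with known variance σ², a Normal(μ₀, σ₀²) prior on μ is conjugate. Posterior precision = 1/σ₀² + n/σ²; posterior mean is the precision-weighted average of μ₀ and x̄.
Σxᵢ = 52.74 + 48.78 + 69.54 + 58.03 = 229.09, so n·x̄ = 229.09.
σ₀² = 9.85² = 97.0225, σ² = 8.79² = 77.2641; σ² + n·σ₀² = 77.2641 + 4·97.0225 = 465.3541.
Posterior mean = (μ₀/σ₀² + n·x̄/σ²)/(1/σ₀² + n/σ²) = (σ²·μ₀ + σ₀²·n·x̄)/(σ² + n·σ₀²) = (77.2641·66.36 + 97.0225·229.09)/465.3541 = 27354.130201/465.3541 = 58.7813.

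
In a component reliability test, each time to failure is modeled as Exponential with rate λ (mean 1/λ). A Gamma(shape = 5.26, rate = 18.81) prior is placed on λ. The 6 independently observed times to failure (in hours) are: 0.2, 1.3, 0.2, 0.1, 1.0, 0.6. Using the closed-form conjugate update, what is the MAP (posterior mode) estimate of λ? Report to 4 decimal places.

With a Gamma(shape α, rate β) prior on the exponential rate λ, the posterior after n observations with total T = Σxᵢ is Gamma(α+n, β+T).
Sum of observations T = 3.4 hours; n = 6.
Posterior: Gamma(5.26+6, 18.81+3.4) = Gamma(11.26, 22.21).
Mode = (α−1)/β = 0.4620.

0.4620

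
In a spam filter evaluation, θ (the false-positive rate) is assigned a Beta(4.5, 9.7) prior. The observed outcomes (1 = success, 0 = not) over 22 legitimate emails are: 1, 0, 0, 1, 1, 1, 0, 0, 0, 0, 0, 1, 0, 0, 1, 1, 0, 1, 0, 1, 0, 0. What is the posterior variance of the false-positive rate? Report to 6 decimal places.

The Beta prior is conjugate to a Binomial/Bernoulli likelihood; the update adds successes to α and failures to β.
Posterior: Beta(α+k, β+n−k) = Beta(4.5+9, 9.7+13) = Beta(13.5, 22.7).
Var = αβ/((α+β)²(α+β+1)) = 13.5·22.7/(36.2²·37.2) = 0.006286.

0.006286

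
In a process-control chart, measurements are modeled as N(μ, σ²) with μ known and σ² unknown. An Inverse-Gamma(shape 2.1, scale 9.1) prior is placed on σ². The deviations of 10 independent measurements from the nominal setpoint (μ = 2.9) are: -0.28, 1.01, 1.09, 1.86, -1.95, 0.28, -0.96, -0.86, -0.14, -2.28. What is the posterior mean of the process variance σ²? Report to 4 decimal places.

With known mean μ and an Inverse-Gamma(α, β) prior on σ², the Normal likelihood is conjugate: posterior is Inv-Gamma(α + n/2, β + Σ(xᵢ−μ)²/2).
Σ(xᵢ−μ)² = (-0.28)² + (1.01)² + (1.09)² + (1.86)² + (-1.95)² + (0.28)² + (-0.96)² + (-0.86)² + (-0.14)² + (-2.28)² = 16.5063.
Posterior: Inv-Gamma(2.1 + 10/2, 9.1 + 16.5063/2) = Inv-Gamma(7.10, 17.35315).
E[σ²|data] = β/(α−1) = 17.35315/6.10 = 2.8448.

2.8448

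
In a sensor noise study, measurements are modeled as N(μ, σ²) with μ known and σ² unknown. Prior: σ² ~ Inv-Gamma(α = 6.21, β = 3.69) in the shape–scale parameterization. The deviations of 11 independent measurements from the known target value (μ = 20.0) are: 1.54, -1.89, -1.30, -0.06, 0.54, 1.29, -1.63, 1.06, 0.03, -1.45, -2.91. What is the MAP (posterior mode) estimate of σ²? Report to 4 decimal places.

With known mean μ and an Inverse-Gamma(α, β) prior on σ², the Normal likelihood is conjugate: posterior is Inv-Gamma(α + n/2, β + Σ(xᵢ−μ)²/2).
Σ(xᵢ−μ)² = (1.54)² + (-1.89)² + (-1.30)² + (-0.06)² + (0.54)² + (1.29)² + (-1.63)² + (1.06)² + (0.03)² + (-1.45)² + (-2.91)² = 23.9450.
Posterior: Inv-Gamma(6.21 + 11/2, 3.69 + 23.9450/2) = Inv-Gamma(11.71, 15.66250).
Mode = β/(α+1) = 15.66250/12.71 = 1.2323.

1.2323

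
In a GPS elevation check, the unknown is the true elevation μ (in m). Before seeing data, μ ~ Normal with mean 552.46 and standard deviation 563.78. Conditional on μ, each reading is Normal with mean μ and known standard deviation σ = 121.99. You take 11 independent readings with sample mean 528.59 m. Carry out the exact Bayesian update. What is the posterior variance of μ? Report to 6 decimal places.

1347.135233

For Normal data with known variance σ², a Normal(μ₀, σ₀²) prior on μ is conjugate. Posterior precision = 1/σ₀² + n/σ²; posterior mean is the precision-weighted average of μ₀ and x̄.
σ₀² = 563.78² = 317847.8884, σ² = 121.99² = 14881.5601; σ² + n·σ₀² = 14881.5601 + 11·317847.8884 = 3511208.3325.
Posterior precision = 1/σ₀² + n/σ² = 1/317847.8884 + 11/14881.5601 = (σ² + n·σ₀²)/(σ₀²σ²) = 3511208.3325/(317847.8884·14881.5601); posterior variance σₙ² = σ₀²σ²/(σ² + n·σ₀²) = 317847.8884·14881.5601/3511208.3325 = 1347.135233.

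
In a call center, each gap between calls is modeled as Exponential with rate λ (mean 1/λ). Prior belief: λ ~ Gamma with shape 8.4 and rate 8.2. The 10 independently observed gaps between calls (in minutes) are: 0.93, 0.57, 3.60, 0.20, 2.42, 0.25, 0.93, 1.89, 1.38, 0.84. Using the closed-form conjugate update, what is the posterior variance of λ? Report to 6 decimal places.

0.040901

With a Gamma(shape α, rate β) prior on the exponential rate λ, the posterior after n observations with total T = Σxᵢ is Gamma(α+n, β+T).
Sum of observations T = 13.01 minutes; n = 10.
Posterior: Gamma(8.4+10, 8.2+13.01) = Gamma(18.4, 21.21).
Var = α/β² = 0.040901.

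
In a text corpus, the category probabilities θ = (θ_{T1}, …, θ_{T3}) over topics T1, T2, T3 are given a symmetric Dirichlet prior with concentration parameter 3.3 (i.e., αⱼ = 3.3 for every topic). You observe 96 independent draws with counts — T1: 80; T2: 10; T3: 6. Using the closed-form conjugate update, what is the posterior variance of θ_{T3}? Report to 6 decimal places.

0.000749

The Dirichlet prior is conjugate to the Multinomial likelihood: each posterior αⱼ = prior αⱼ + observed count nⱼ.
Posterior concentration: (83.3, 13.3, 9.3), total = 105.9.
Var[θ_j] = α_j(Σα−α_j)/((Σα)²(Σα+1)) = 9.3·96.6/(105.9²·106.9) = 0.000749.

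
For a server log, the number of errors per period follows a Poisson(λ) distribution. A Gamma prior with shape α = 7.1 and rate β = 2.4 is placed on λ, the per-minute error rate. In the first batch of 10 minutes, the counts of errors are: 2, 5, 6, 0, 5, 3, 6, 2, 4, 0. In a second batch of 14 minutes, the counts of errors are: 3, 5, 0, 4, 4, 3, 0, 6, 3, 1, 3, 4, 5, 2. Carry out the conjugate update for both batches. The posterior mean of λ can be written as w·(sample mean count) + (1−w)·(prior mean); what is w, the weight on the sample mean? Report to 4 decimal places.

0.9091

With a Gamma(shape α, rate β) prior, the Poisson likelihood is conjugate: the posterior is Gamma(α + ΣXᵢ, β + n).
Total number of minutes: n = 10 + 14 = 24.
Posterior mean = (α₀+S)/(β₀+n) = [n/(β₀+n)]·(S/n) + [β₀/(β₀+n)]·(α₀/β₀), so only n and β₀ enter the weight.
Weight on data w = n/(β₀+n) = 24/(2.4+24) = 24/26.4 = 0.9091.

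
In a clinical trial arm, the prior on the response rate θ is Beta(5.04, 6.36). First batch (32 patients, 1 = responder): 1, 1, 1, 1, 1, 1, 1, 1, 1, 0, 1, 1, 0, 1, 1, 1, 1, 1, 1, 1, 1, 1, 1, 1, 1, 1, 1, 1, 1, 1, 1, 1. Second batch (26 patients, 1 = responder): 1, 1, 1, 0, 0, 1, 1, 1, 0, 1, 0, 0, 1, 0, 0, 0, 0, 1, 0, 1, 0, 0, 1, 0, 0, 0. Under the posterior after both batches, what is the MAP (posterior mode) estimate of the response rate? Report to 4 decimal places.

The Beta prior is conjugate to a Binomial/Bernoulli likelihood; the update adds successes to α and failures to β.
After batch 1: Beta(5.04+30, 6.36+2) = Beta(35.04, 8.36).
After batch 2: Beta(35.04+11, 8.36+15) = Beta(46.04, 23.36).
Mode of Beta(a,b) for a,b>1 is (a−1)/(a+b−2) = 45.04/67.40 = 0.6682.

0.6682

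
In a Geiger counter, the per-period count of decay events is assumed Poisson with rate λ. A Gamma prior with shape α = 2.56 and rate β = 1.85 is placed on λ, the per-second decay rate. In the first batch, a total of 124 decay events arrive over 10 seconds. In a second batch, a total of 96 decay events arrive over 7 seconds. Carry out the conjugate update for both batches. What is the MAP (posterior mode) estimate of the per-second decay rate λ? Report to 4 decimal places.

11.7538

With a Gamma(shape α, rate β) prior, the Poisson likelihood is conjugate: the posterior is Gamma(α + ΣXᵢ, β + n).
After batch 1: Gamma(α+S, β+n) = Gamma(2.56+124, 1.85+10) = Gamma(126.56, 11.85).
After batch 2: Gamma(α+S, β+n) = Gamma(126.56+96, 11.85+7) = Gamma(222.56, 18.85).
Mode of Gamma(α,β) for α≥1 is (α−1)/β = 221.56/18.85 = 11.7538.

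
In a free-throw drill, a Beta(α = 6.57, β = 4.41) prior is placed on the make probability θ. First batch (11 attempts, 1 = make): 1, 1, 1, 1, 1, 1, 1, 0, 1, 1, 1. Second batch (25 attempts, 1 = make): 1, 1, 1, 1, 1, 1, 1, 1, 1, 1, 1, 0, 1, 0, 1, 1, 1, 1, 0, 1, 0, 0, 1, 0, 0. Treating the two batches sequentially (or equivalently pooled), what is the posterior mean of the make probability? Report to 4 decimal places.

The Beta prior is conjugate to a Binomial/Bernoulli likelihood; the update adds successes to α and failures to β.
After batch 1: Beta(6.57+10, 4.41+1) = Beta(16.57, 5.41).
After batch 2: Beta(16.57+18, 5.41+7) = Beta(34.57, 12.41).
Posterior mean = α/(α+β) = 34.57/46.98 = 0.7358.

0.7358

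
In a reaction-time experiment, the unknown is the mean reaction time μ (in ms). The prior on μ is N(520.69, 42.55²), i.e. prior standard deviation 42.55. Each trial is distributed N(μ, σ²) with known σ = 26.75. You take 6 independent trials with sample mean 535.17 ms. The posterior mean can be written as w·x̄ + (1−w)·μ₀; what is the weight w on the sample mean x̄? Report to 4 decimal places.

0.9382

For Normal data with known variance σ², a Normal(μ₀, σ₀²) prior on μ is conjugate. Posterior precision = 1/σ₀² + n/σ²; posterior mean is the precision-weighted average of μ₀ and x̄.
σ₀² = 42.55² = 1810.5025, σ² = 26.75² = 715.5625. Prior precision 1/σ₀² = 1/1810.5025; data precision n/σ² = 6/715.5625.
w = (n/σ²)/(1/σ₀² + n/σ²) = n·σ₀²/(σ² + n·σ₀²) = 6·1810.5025/(715.5625 + 6·1810.5025) = 10863.015/11578.5775 = 0.9382.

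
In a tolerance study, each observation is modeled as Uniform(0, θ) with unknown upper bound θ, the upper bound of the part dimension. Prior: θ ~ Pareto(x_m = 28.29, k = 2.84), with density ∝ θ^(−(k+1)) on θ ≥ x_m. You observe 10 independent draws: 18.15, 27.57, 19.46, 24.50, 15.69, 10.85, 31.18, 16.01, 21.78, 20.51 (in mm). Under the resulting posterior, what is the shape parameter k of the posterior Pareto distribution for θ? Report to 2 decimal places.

A Pareto(scale x_m, shape k) prior on the upper bound θ of Uniform(0, θ) is conjugate: posterior is Pareto(max(x_m, max xᵢ), k + n).
Sample maximum = 31.18; prior scale x_m = 28.29 → posterior scale = max = 31.18.
Posterior shape = 2.84 + 10 = 12.84.
Posterior shape k = 12.84.

12.84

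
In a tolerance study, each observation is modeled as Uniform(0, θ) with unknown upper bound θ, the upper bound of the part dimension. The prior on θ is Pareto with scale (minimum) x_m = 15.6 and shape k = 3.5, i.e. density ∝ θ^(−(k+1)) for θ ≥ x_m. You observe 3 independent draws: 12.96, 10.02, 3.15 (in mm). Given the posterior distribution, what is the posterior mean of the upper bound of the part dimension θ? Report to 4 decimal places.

A Pareto(scale x_m, shape k) prior on the upper bound θ of Uniform(0, θ) is conjugate: posterior is Pareto(max(x_m, max xᵢ), k + n).
Sample maximum = 12.96; prior scale x_m = 15.6 → posterior scale = max = 15.60.
Posterior shape = 3.5 + 3 = 6.5.
E[θ|data] = k·x_m/(k−1) = 6.5·15.60/5.5 = 18.4364.

18.4364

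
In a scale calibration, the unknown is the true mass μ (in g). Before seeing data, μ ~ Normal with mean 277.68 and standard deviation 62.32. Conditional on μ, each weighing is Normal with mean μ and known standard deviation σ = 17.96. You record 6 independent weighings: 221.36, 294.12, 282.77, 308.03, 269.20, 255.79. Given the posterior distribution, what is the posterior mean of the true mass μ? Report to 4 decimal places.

For Normal data with known variance σ², a Normal(μ₀, σ₀²) prior on μ is conjugate. Posterior precision = 1/σ₀² + n/σ²; posterior mean is the precision-weighted average of μ₀ and x̄.
Σxᵢ = 221.36 + 294.12 + 282.77 + 308.03 + 269.20 + 255.79 = 1631.27, so n·x̄ = 1631.27.
σ₀² = 62.32² = 3883.7824, σ² = 17.96² = 322.5616; σ² + n·σ₀² = 322.5616 + 6·3883.7824 = 23625.256.
Posterior mean = (μ₀/σ₀² + n·x̄/σ²)/(1/σ₀² + n/σ²) = (σ²·μ₀ + σ₀²·n·x̄)/(σ² + n·σ₀²) = (322.5616·277.68 + 3883.7824·1631.27)/23625.256 = 6425066.620736/23625.256 = 271.9575.

271.9575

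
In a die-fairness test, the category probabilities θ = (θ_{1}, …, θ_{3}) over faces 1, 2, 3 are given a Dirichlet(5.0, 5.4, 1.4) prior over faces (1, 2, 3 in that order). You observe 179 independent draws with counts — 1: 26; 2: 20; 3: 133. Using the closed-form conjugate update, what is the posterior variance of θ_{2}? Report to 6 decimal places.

The Dirichlet prior is conjugate to the Multinomial likelihood: each posterior αⱼ = prior αⱼ + observed count nⱼ.
Posterior concentration: (31.0, 25.4, 134.4), total = 190.8.
Var[θ_j] = α_j(Σα−α_j)/((Σα)²(Σα+1)) = 25.4·165.4/(190.8²·191.8) = 0.000602.

0.000602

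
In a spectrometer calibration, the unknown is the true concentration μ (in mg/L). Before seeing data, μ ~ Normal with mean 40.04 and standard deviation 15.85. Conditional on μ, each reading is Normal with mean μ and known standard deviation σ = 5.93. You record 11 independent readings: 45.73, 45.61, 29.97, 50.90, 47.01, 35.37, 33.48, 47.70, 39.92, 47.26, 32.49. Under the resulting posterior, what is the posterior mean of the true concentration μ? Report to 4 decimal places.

41.3865

For Normal data with known variance σ², a Normal(μ₀, σ₀²) prior on μ is conjugate. Posterior precision = 1/σ₀² + n/σ²; posterior mean is the precision-weighted average of μ₀ and x̄.
Σxᵢ = 45.73 + 45.61 + 29.97 + 50.90 + 47.01 + 35.37 + 33.48 + 47.70 + 39.92 + 47.26 + 32.49 = 455.44, so n·x̄ = 455.44.
σ₀² = 15.85² = 251.2225, σ² = 5.93² = 35.1649; σ² + n·σ₀² = 35.1649 + 11·251.2225 = 2798.6124.
Posterior mean = (μ₀/σ₀² + n·x̄/σ²)/(1/σ₀² + n/σ²) = (σ²·μ₀ + σ₀²·n·x̄)/(σ² + n·σ₀²) = (35.1649·40.04 + 251.2225·455.44)/2798.6124 = 115824.777996/2798.6124 = 41.3865.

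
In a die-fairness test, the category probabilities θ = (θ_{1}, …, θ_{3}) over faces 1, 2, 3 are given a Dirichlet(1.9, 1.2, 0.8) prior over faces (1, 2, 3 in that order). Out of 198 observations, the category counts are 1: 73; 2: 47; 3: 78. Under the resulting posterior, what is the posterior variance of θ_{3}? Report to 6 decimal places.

0.001173

The Dirichlet prior is conjugate to the Multinomial likelihood: each posterior αⱼ = prior αⱼ + observed count nⱼ.
Posterior concentration: (74.9, 48.2, 78.8), total = 201.9.
Var[θ_j] = α_j(Σα−α_j)/((Σα)²(Σα+1)) = 78.8·123.1/(201.9²·202.9) = 0.001173.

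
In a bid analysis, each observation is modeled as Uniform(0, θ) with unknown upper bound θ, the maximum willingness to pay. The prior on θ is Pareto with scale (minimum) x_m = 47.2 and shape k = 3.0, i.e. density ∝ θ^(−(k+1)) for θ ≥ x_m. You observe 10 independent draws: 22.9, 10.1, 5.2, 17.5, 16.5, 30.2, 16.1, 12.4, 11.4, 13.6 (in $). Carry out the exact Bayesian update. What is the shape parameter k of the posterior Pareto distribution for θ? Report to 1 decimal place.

A Pareto(scale x_m, shape k) prior on the upper bound θ of Uniform(0, θ) is conjugate: posterior is Pareto(max(x_m, max xᵢ), k + n).
Sample maximum = 30.2; prior scale x_m = 47.2 → posterior scale = max = 47.2.
Posterior shape = 3.0 + 10 = 13.0.
Posterior shape k = 13.0.

13.0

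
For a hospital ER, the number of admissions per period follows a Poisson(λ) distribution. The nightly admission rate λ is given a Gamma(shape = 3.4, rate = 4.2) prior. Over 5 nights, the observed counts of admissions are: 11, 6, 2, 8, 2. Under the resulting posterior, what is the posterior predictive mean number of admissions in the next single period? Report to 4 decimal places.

With a Gamma(shape α, rate β) prior, the Poisson likelihood is conjugate: the posterior is Gamma(α + ΣXᵢ, β + n).
Sum of counts S = 29 over n = 5 nights.
Posterior: Gamma(α+S, β+n) = Gamma(3.4+29, 4.2+5) = Gamma(32.4, 9.2).
The predictive distribution for one future period is NegBinom with mean α/β = 3.5217.

3.5217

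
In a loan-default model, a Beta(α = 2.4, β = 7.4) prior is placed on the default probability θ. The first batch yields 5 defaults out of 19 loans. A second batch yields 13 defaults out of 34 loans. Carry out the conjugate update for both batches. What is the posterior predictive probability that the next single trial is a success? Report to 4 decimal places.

0.3248

The Beta prior is conjugate to a Binomial/Bernoulli likelihood; the update adds successes to α and failures to β.
After batch 1: Beta(2.4+5, 7.4+14) = Beta(7.4, 21.4).
After batch 2: Beta(7.4+13, 21.4+21) = Beta(20.4, 42.4).
For a single future Bernoulli trial, P(success | data) = α/(α+β) = 0.3248.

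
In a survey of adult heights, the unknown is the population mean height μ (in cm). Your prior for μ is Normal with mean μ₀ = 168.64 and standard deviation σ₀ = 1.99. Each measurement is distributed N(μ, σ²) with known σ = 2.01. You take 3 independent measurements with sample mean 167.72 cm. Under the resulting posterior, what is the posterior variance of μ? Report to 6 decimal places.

For Normal data with known variance σ², a Normal(μ₀, σ₀²) prior on μ is conjugate. Posterior precision = 1/σ₀² + n/σ²; posterior mean is the precision-weighted average of μ₀ and x̄.
σ₀² = 1.99² = 3.9601, σ² = 2.01² = 4.0401; σ² + n·σ₀² = 4.0401 + 3·3.9601 = 15.9204.
Posterior precision = 1/σ₀² + n/σ² = 1/3.9601 + 3/4.0401 = (σ² + n·σ₀²)/(σ₀²σ²) = 15.9204/(3.9601·4.0401); posterior variance σₙ² = σ₀²σ²/(σ² + n·σ₀²) = 3.9601·4.0401/15.9204 = 1.004950.

1.004950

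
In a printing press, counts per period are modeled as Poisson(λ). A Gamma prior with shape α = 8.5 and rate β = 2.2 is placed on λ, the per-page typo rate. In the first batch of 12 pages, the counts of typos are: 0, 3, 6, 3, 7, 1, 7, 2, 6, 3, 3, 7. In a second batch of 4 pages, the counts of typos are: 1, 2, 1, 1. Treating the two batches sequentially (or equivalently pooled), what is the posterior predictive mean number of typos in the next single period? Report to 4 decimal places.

3.3791

With a Gamma(shape α, rate β) prior, the Poisson likelihood is conjugate: the posterior is Gamma(α + ΣXᵢ, β + n).
Batch 1: sum of counts S = 48 over n = 12 pages.
After batch 1: Gamma(α+S, β+n) = Gamma(8.5+48, 2.2+12) = Gamma(56.5, 14.2).
Batch 2: sum of counts S = 5 over n = 4 pages.
After batch 2: Gamma(α+S, β+n) = Gamma(56.5+5, 14.2+4) = Gamma(61.5, 18.2).
The predictive distribution for one future period is NegBinom with mean α/β = 3.3791.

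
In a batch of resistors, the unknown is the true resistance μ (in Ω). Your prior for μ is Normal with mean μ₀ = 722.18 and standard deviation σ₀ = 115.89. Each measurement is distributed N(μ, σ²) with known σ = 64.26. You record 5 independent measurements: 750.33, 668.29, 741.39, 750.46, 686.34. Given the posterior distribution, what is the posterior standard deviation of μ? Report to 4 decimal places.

For Normal data with known variance σ², a Normal(μ₀, σ₀²) prior on μ is conjugate. Posterior precision = 1/σ₀² + n/σ²; posterior mean is the precision-weighted average of μ₀ and x̄.
σ₀² = 115.89² = 13430.4921, σ² = 64.26² = 4129.3476; σ² + n·σ₀² = 4129.3476 + 5·13430.4921 = 71281.8081.
Posterior precision = 1/σ₀² + n/σ² = 1/13430.4921 + 5/4129.3476 = (σ² + n·σ₀²)/(σ₀²σ²) = 71281.8081/(13430.4921·4129.3476); posterior variance σₙ² = σ₀²σ²/(σ² + n·σ₀²) = 13430.4921·4129.3476/71281.8081 = 778.026986.
Posterior SD = √σₙ² = √(13430.4921·4129.3476/71281.8081) = 27.8931.

27.8931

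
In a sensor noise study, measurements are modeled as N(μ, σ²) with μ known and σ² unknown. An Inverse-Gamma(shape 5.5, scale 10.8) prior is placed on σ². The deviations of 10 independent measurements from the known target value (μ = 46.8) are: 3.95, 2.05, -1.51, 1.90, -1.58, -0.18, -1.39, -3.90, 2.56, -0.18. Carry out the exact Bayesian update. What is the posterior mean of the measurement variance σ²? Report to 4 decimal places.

3.8712

With known mean μ and an Inverse-Gamma(α, β) prior on σ², the Normal likelihood is conjugate: posterior is Inv-Gamma(α + n/2, β + Σ(xᵢ−μ)²/2).
Σ(xᵢ−μ)² = (3.95)² + (2.05)² + (-1.51)² + (1.90)² + (-1.58)² + (-0.18)² + (-1.39)² + (-3.90)² + (2.56)² + (-0.18)² = 51.9520.
Posterior: Inv-Gamma(5.5 + 10/2, 10.8 + 51.9520/2) = Inv-Gamma(10.50, 36.77600).
E[σ²|data] = β/(α−1) = 36.77600/9.50 = 3.8712.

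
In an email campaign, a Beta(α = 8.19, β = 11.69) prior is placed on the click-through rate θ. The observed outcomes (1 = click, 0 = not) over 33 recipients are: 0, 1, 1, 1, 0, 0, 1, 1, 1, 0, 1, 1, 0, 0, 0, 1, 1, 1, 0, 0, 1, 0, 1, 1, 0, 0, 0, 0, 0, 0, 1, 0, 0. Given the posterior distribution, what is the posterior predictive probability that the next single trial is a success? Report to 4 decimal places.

0.4385

The Beta prior is conjugate to a Binomial/Bernoulli likelihood; the update adds successes to α and failures to β.
Posterior: Beta(α+k, β+n−k) = Beta(8.19+15, 11.69+18) = Beta(23.19, 29.69).
For a single future Bernoulli trial, P(success | data) = α/(α+β) = 0.4385.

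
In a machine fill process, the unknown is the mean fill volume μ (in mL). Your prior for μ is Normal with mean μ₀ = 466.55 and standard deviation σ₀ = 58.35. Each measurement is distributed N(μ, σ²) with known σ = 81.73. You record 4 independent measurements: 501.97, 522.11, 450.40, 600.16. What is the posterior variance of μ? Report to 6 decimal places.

1120.409698

For Normal data with known variance σ², a Normal(μ₀, σ₀²) prior on μ is conjugate. Posterior precision = 1/σ₀² + n/σ²; posterior mean is the precision-weighted average of μ₀ and x̄.
σ₀² = 58.35² = 3404.7225, σ² = 81.73² = 6679.7929; σ² + n·σ₀² = 6679.7929 + 4·3404.7225 = 20298.6829.
Posterior precision = 1/σ₀² + n/σ² = 1/3404.7225 + 4/6679.7929 = (σ² + n·σ₀²)/(σ₀²σ²) = 20298.6829/(3404.7225·6679.7929); posterior variance σₙ² = σ₀²σ²/(σ² + n·σ₀²) = 3404.7225·6679.7929/20298.6829 = 1120.409698.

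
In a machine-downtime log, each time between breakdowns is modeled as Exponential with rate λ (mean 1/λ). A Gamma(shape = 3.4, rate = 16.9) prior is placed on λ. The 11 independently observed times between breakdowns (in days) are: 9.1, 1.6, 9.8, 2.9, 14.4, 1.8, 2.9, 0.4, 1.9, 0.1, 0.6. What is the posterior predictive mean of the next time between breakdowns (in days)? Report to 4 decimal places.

With a Gamma(shape α, rate β) prior on the exponential rate λ, the posterior after n observations with total T = Σxᵢ is Gamma(α+n, β+T).
Sum of observations T = 45.5 days; n = 11.
Posterior: Gamma(3.4+11, 16.9+45.5) = Gamma(14.4, 62.4).
The predictive distribution for the next observation is Lomax; its mean is β/(α−1) = 62.4/13.4 = 4.6567.

4.6567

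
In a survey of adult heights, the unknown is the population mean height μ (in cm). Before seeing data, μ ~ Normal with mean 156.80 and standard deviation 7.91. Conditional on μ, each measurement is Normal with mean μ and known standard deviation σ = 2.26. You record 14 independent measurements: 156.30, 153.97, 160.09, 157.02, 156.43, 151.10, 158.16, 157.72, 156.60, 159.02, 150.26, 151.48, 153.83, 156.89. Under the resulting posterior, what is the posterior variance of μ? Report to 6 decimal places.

For Normal data with known variance σ², a Normal(μ₀, σ₀²) prior on μ is conjugate. Posterior precision = 1/σ₀² + n/σ²; posterior mean is the precision-weighted average of μ₀ and x̄.
σ₀² = 7.91² = 62.5681, σ² = 2.26² = 5.1076; σ² + n·σ₀² = 5.1076 + 14·62.5681 = 881.061.
Posterior precision = 1/σ₀² + n/σ² = 1/62.5681 + 14/5.1076 = (σ² + n·σ₀²)/(σ₀²σ²) = 881.061/(62.5681·5.1076); posterior variance σₙ² = σ₀²σ²/(σ² + n·σ₀²) = 62.5681·5.1076/881.061 = 0.362714.

0.362714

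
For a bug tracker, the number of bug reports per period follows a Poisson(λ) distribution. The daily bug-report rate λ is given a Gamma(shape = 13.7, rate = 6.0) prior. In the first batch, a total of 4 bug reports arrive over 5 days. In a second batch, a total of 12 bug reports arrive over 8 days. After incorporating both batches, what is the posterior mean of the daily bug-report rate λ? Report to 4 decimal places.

With a Gamma(shape α, rate β) prior, the Poisson likelihood is conjugate: the posterior is Gamma(α + ΣXᵢ, β + n).
After batch 1: Gamma(α+S, β+n) = Gamma(13.7+4, 6.0+5) = Gamma(17.7, 11.0).
After batch 2: Gamma(α+S, β+n) = Gamma(17.7+12, 11.0+8) = Gamma(29.7, 19.0).
Posterior mean = α/β = 29.7/19.0 = 1.5632.

1.5632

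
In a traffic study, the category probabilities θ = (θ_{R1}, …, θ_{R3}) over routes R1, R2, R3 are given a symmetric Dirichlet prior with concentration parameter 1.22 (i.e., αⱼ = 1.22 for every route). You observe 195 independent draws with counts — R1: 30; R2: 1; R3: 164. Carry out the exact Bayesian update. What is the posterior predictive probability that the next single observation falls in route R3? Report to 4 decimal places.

The Dirichlet prior is conjugate to the Multinomial likelihood: each posterior αⱼ = prior αⱼ + observed count nⱼ.
Posterior concentration: (31.22, 2.22, 165.22), total = 198.66.
P(next = R3 | data) = α_{R3}/Σα = 0.8317.

0.8317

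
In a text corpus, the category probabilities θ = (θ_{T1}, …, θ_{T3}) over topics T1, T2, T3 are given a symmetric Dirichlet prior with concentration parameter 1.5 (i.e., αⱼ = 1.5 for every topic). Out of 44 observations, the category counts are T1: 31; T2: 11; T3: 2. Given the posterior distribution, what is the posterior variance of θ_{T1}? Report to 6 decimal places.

0.004466

The Dirichlet prior is conjugate to the Multinomial likelihood: each posterior αⱼ = prior αⱼ + observed count nⱼ.
Posterior concentration: (32.5, 12.5, 3.5), total = 48.5.
Var[θ_j] = α_j(Σα−α_j)/((Σα)²(Σα+1)) = 32.5·16.0/(48.5²·49.5) = 0.004466.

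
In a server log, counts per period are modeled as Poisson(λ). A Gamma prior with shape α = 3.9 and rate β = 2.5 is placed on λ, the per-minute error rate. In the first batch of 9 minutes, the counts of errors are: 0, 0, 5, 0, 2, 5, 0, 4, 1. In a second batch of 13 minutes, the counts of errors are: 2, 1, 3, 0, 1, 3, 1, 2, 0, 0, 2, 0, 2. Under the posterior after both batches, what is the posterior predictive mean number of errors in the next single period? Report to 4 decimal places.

1.5469

With a Gamma(shape α, rate β) prior, the Poisson likelihood is conjugate: the posterior is Gamma(α + ΣXᵢ, β + n).
Batch 1: sum of counts S = 17 over n = 9 minutes.
After batch 1: Gamma(α+S, β+n) = Gamma(3.9+17, 2.5+9) = Gamma(20.9, 11.5).
Batch 2: sum of counts S = 17 over n = 13 minutes.
After batch 2: Gamma(α+S, β+n) = Gamma(20.9+17, 11.5+13) = Gamma(37.9, 24.5).
The predictive distribution for one future period is NegBinom with mean α/β = 1.5469.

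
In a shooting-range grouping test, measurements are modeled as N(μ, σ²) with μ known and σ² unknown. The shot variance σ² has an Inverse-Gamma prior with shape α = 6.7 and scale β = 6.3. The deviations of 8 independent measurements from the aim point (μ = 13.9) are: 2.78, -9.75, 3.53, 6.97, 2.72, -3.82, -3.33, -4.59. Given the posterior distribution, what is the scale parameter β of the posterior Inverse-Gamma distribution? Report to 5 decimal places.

115.29025

With known mean μ and an Inverse-Gamma(α, β) prior on σ², the Normal likelihood is conjugate: posterior is Inv-Gamma(α + n/2, β + Σ(xᵢ−μ)²/2).
Σ(xᵢ−μ)² = (2.78)² + (-9.75)² + (3.53)² + (6.97)² + (2.72)² + (-3.82)² + (-3.33)² + (-4.59)² = 217.9805.
Posterior: Inv-Gamma(6.7 + 8/2, 6.3 + 217.9805/2) = Inv-Gamma(10.70, 115.29025).
Posterior β = 115.29025.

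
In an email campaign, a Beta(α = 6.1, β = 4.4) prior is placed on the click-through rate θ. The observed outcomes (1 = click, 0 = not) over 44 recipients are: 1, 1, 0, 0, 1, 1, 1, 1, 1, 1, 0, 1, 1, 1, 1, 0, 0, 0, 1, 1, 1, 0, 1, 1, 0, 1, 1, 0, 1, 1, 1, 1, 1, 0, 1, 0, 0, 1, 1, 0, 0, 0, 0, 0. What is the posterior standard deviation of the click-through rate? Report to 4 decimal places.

0.0656

The Beta prior is conjugate to a Binomial/Bernoulli likelihood; the update adds successes to α and failures to β.
Posterior: Beta(α+k, β+n−k) = Beta(6.1+27, 4.4+17) = Beta(33.1, 21.4).
Var = αβ/((α+β)²(α+β+1)) = 33.1·21.4/(54.5²·55.5) = 0.00429691; SD = √0.00429691 = 0.0656.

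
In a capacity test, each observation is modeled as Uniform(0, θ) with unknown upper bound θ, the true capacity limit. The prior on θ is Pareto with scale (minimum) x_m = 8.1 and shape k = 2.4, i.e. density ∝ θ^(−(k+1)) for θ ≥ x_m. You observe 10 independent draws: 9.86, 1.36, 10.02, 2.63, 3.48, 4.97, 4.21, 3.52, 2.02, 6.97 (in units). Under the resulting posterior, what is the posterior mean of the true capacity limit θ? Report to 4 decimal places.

A Pareto(scale x_m, shape k) prior on the upper bound θ of Uniform(0, θ) is conjugate: posterior is Pareto(max(x_m, max xᵢ), k + n).
Sample maximum = 10.02; prior scale x_m = 8.1 → posterior scale = max = 10.02.
Posterior shape = 2.4 + 10 = 12.4.
E[θ|data] = k·x_m/(k−1) = 12.4·10.02/11.4 = 10.8989.

10.8989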